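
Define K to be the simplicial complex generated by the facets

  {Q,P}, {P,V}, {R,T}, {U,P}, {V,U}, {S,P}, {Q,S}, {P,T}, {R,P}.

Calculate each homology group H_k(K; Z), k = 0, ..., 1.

H_0 ≅ Z,  H_1 ≅ Z^3.

Take the total order P < Q < R < S < T < U < V on the vertex set. Then K (dimension 1) consists of the simplices:

  0-simplices (7): P, Q, R, S, T, U, V
  1-simplices (9): PQ, PR, PS, PT, PU, PV, QS, RT, UV

giving chain groups C_0 ≅ Z^7, C_1 ≅ Z^9.

Boundary ∂_1: C_1 → C_0 sends each edge [p,q] (with p < q) to q − p. For instance
  ∂PR = R − P.
As a 7×9 matrix over Z this has rank 6, with invariant factors (1,1,1,1,1,1).

Reading off H_k = ker ∂_k / im ∂_{k+1}:

  H_0: rank C_0 − rank ∂_1 = 7 − 6 = 1, and the invariant factors of ∂_1 are all 1, so H_0 ≅ Z.
  H_1: rank ker ∂_1 − rank ∂_2 = (9 − 6) − 0 = 3, and there is no ∂_2, so H_1 ≅ Z^3.

As a check, the Euler characteristic is 7 − 9 = -2, which agrees with 1 − 3 = -2.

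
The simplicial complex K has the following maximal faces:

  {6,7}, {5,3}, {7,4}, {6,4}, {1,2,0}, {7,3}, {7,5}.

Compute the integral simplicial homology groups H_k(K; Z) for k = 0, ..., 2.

Order the vertices as 0 < 1 < 2 < 3 < 4 < 5 < 6 < 7. Listing each simplex with vertices in this order, K has dimension 2 with simplices:

  0-simplices (8): [0], [1], [2], [3], [4], [5], [6], [7]
  1-simplices (9): [0,1], [0,2], [1,2], [3,5], [3,7], [4,6], [4,7], [5,7], [6,7]
  2-simplices (1): [0,1,2]

so the chain groups are C_0 ≅ Z^8, C_1 ≅ Z^9, C_2 ≅ Z^1.

The boundary map ∂_1: C_1 → C_0 is given by ∂[p,q] = [q] − [p]. For instance
  ∂[1,2] = [2] − [1].
This gives a 8×9 integer matrix of rank 6; reducing to Smith normal form yields diagonal entries (1,1,1,1,1,1).

Boundary ∂_2: C_2 → C_1 acts by ∂[p,q,r] = [q,r] − [p,r] + [p,q]. For instance
  ∂[0,1,2] = [1,2] − [0,2] + [0,1].
This gives a 9×1 integer matrix of rank 1; reducing to Smith normal form yields diagonal entries (1).

Reading off H_k = ker ∂_k / im ∂_{k+1}:

  H_0: rank C_0 − rank ∂_1 = 8 − 6 = 2, and the invariant factors of ∂_1 are all 1, so H_0 = Z^2.
  H_1: rank ker ∂_1 − rank ∂_2 = (9 − 6) − 1 = 2, and the invariant factors of ∂_2 are all 1, so H_1 = Z^2.
  H_2: rank ker ∂_2 − rank ∂_3 = (1 − 1) − 0 = 0, and there is no ∂_3, so H_2 = 0.

H_0 ≅ Z^2,  H_1 ≅ Z^2,  H_2 = 0.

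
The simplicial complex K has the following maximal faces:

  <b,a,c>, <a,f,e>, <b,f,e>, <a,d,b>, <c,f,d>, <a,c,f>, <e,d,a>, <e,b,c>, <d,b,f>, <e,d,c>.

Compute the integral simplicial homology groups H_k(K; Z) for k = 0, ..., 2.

Fix the vertex order a < b < c < d < e < f and write every simplex with vertices in increasing order. Then dim K = 2 and the simplices of K are:

  0-simplices (6): a, b, c, d, e, f
  1-simplices (15): ab, ac, ad, ae, af, bc, bd, be, bf, cd, ce, cf, de, df, ef
  2-simplices (10): abc, abd, acf, ade, aef, bce, bdf, bef, cde, cdf

giving chain groups C_0 ≅ Z^6, C_1 ≅ Z^15, C_2 ≅ Z^10.

∂_1: C_1 → C_0 sends each edge [p,q] (with p < q) to q − p. For instance
  ∂ab = b − a.
As a 6×15 matrix over Z this has rank 5, with invariant factors (1,1,1,1,1).

Boundary ∂_2: C_2 → C_1 acts by ∂[p,q,r] = [q,r] − [p,r] + [p,q]. For instance
  ∂cde = de − ce + cd,
  ∂acf = cf − af + ac.
As a 15×10 matrix over Z this has rank 10, with invariant factors (1,1,1,1,1,1,1,1,1,2).

Now H_k = ker ∂_k / im ∂_{k+1}, so:

  H_0: rank C_0 − rank ∂_1 = 6 − 5 = 1, and the invariant factors of ∂_1 are all 1, so H_0 = Z.
  H_1: rank ker ∂_1 − rank ∂_2 = (15 − 5) − 10 = 0, and ∂_2 has invariant factor 2 > 1, so H_1 = Z/2Z.
  H_2: rank ker ∂_2 − rank ∂_3 = (10 − 10) − 0 = 0, and there is no ∂_3, so H_2 = 0.

As a check, the Euler characteristic is 6 − 15 + 10 = 1, which agrees with 1 − 0 + 0 = 1.

H_0 = Z,  H_1 = Z/2Z,  H_2 = 0.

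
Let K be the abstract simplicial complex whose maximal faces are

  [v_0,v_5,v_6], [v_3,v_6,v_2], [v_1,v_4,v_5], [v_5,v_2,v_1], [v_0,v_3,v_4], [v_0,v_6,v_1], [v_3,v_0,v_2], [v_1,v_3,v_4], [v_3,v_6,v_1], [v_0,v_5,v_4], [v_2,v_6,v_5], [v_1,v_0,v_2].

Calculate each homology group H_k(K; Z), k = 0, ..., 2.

H_0 ≅ Z,  H_1 ≅ Z/2Z,  H_2 = 0.

Fix the vertex order v_0 < v_1 < v_2 < v_3 < v_4 < v_5 < v_6 and write every simplex with vertices in increasing order. Then dim K = 2 and the simplices of K are:

  0-simplices (7): [v_0], [v_1], [v_2], [v_3], [v_4], [v_5], [v_6]
  1-simplices (18): (18 of them)
  2-simplices (12): (12 of them)

so the chain groups are C_0 ≅ Z^7, C_1 ≅ Z^18, C_2 ≅ Z^12.

∂_1: C_1 → C_0 is given by ∂[p,q] = [q] − [p].
As a 7×18 matrix over Z this has rank 6, with invariant factors (1,1,1,1,1,1).

∂_2: C_2 → C_1 sends each 2-simplex [p,q,r] to [q,r] − [p,r] + [p,q]. For instance
  ∂[v_1,v_4,v_5] = [v_4,v_5] − [v_1,v_5] + [v_1,v_4],
  ∂[v_1,v_3,v_4] = [v_3,v_4] − [v_1,v_4] + [v_1,v_3].
As a 18×12 matrix over Z this has rank 12, with invariant factors (1,1,1,1,1,1,1,1,1,1,1,2).

Now H_k = ker ∂_k / im ∂_{k+1}, so:

  H_0: rank C_0 − rank ∂_1 = 7 − 6 = 1, and the invariant factors of ∂_1 are all 1, so H_0 ≅ Z.
  H_1: rank ker ∂_1 − rank ∂_2 = (18 − 6) − 12 = 0, and ∂_2 has invariant factor 2 > 1, so H_1 ≅ Z/2Z.
  H_2: rank ker ∂_2 − rank ∂_3 = (12 − 12) − 0 = 0, and there is no ∂_3, so H_2 ≅ 0.

As a check, the Euler characteristic is 7 − 18 + 12 = 1, which agrees with 1 − 0 + 0 = 1.
(K is a triangulation of the real projective plane RP^2.)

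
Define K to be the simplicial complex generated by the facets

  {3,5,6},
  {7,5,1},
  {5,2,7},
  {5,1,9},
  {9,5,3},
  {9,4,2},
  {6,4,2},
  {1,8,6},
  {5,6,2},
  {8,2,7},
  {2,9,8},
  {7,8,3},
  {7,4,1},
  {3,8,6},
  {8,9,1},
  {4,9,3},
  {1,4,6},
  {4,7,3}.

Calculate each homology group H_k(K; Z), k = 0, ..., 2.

H_0 ≅ Z,  H_1 ≅ Z^2,  H_2 ≅ Z.

K has 9 vertices, 27 edges, 18 triangles.
rank ∂_0 = 0, rank ∂_1 = 8 ⇒ b_0 = 9 − 0 − 8 = 1; all invariant factors of ∂_1 are 1 so no torsion. So H_0 ≅ Z.
rank ∂_1 = 8, rank ∂_2 = 17 ⇒ b_1 = 27 − 8 − 17 = 2; all invariant factors of ∂_2 are 1 so no torsion. So H_1 ≅ Z^2.
rank ∂_2 = 17, rank ∂_3 = 0 ⇒ b_2 = 18 − 17 − 0 = 1. So H_2 ≅ Z.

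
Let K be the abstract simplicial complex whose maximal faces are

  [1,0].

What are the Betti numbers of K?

Fix the vertex order 0 < 1 and write every simplex with vertices in increasing order. Then dim K = 1 and the simplices of K are:

  0-simplices (2): [0], [1]
  1-simplices (1): [0,1]

giving chain groups C_0 ≅ Z^2, C_1 ≅ Z^1.

∂_1: C_1 → C_0 is given by ∂[p,q] = [q] − [p].
This gives a 2×1 integer matrix of rank 1; reducing to Smith normal form yields diagonal entries (1).

Now H_k = ker ∂_k / im ∂_{k+1}, so:

  H_0: rank C_0 − rank ∂_1 = 2 − 1 = 1, and the invariant factors of ∂_1 are all 1, so H_0 ≅ Z.
  H_1: rank ker ∂_1 − rank ∂_2 = (1 − 1) − 0 = 0, and there is no ∂_2, so H_1 ≅ 0.

As a check, the Euler characteristic is 2 − 1 = 1, which agrees with 1 − 0 = 1.
(K is a triangulation of the 1-simplex.)

Hence the Betti numbers are b_0 = 1, b_1 = 0.

b_0 = 1, b_1 = 0.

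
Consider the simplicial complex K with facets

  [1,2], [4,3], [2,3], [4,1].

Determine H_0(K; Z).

H_0 ≅ Z.

Fix the vertex order 1 < 2 < 3 < 4 and write every simplex with vertices in increasing order. Then dim K = 1 and the simplices of K are:

  0-simplices (4): [1], [2], [3], [4]
  1-simplices (4): [1,2], [1,4], [2,3], [3,4]

giving chain groups C_0 ≅ Z^4, C_1 ≅ Z^4.

∂_1: C_1 → C_0 is given by ∂[p,q] = [q] − [p].
The resulting 4×4 matrix has rank 3, and its Smith normal form has invariant factors (1,1,1).

From H_k ≅ ker(∂_k) / im(∂_{k+1}) we obtain:

  H_0: rank C_0 − rank ∂_1 = 4 − 3 = 1, and the invariant factors of ∂_1 are all 1, so H_0 ≅ Z.

(K is a triangulation of the circle S^1.)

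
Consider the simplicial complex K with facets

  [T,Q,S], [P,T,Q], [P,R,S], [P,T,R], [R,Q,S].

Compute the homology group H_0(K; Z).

We work with the vertex ordering P < Q < R < S < T. The simplices of K, each written with vertices in increasing order, are:

  0-simplices (5): P, Q, R, S, T
  1-simplices (10): PQ, PR, PS, PT, QR, QS, QT, RS, RT, ST
  2-simplices (5): PQT, PRS, PRT, QRS, QST

so the chain groups are C_0 ≅ Z^5, C_1 ≅ Z^10, C_2 ≅ Z^5.

∂_1: C_1 → C_0 maps an edge to its endpoints' difference, ∂[p,q] = q − p. For instance
  ∂PS = S − P.
The resulting 5×10 matrix has rank 4, and its Smith normal form has invariant factors (1,1,1,1).

The boundary map ∂_2: C_2 → C_1 sends each 2-simplex [p,q,r] to [q,r] − [p,r] + [p,q]. For instance
  ∂PRS = RS − PS + PR,
  ∂QST = ST − QT + QS.
The resulting 10×5 matrix has rank 5, and its Smith normal form has invariant factors (1,1,1,1,1).

Now H_k = ker ∂_k / im ∂_{k+1}, so:

  H_0: rank C_0 − rank ∂_1 = 5 − 4 = 1, and the invariant factors of ∂_1 are all 1, so H_0 = Z.

H_0 ≅ Z.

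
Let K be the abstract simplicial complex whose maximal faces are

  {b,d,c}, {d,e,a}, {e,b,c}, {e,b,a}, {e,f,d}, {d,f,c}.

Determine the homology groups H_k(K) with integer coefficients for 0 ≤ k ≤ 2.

H_0 = Z,  H_1 = Z,  H_2 = 0.

We work with the vertex ordering a < b < c < d < e < f. The simplices of K, each written with vertices in increasing order, are:

  0-simplices (6): a, b, c, d, e, f
  1-simplices (12): ab, ad, ae, bc, bd, be, cd, ce, cf, de, df, ef
  2-simplices (6): abe, ade, bcd, bce, cdf, def

Hence C_0 ≅ Z^6, C_1 ≅ Z^12, C_2 ≅ Z^6.

Boundary ∂_1: C_1 → C_0 is given by ∂[p,q] = [q] − [p]. For instance
  ∂bd = d − b.
This gives a 6×12 integer matrix of rank 5; reducing to Smith normal form yields diagonal entries (1,1,1,1,1).

Boundary ∂_2: C_2 → C_1 maps a triangle to the signed sum of its edges. For instance
  ∂abe = be − ae + ab,
  ∂bcd = cd − bd + bc.
The resulting 12×6 matrix has rank 6, and its Smith normal form has invariant factors (1,1,1,1,1,1).

Reading off H_k = ker ∂_k / im ∂_{k+1}:

  H_0: rank C_0 − rank ∂_1 = 6 − 5 = 1, and the invariant factors of ∂_1 are all 1, so H_0 ≅ Z.
  H_1: rank ker ∂_1 − rank ∂_2 = (12 − 5) − 6 = 1, and the invariant factors of ∂_2 are all 1, so H_1 ≅ Z.
  H_2: rank ker ∂_2 − rank ∂_3 = (6 − 6) − 0 = 0, and there is no ∂_3, so H_2 ≅ 0.

(K is a triangulation of the cylinder S^1 x I.)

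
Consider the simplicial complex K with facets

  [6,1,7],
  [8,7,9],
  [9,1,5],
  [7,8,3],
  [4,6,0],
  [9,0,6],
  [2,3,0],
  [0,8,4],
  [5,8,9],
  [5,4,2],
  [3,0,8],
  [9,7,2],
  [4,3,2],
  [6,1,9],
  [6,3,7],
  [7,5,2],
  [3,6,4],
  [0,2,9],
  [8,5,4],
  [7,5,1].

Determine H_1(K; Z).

H_1 = Z ⊕ Z/2.

K has 10 vertices, 30 edges, 20 triangles.
rank ∂_1 = 9, rank ∂_2 = 20 ⇒ b_1 = 30 − 9 − 20 = 1; ∂_2 has invariant factor(s) [2] giving torsion. So H_1 = Z ⊕ Z/2.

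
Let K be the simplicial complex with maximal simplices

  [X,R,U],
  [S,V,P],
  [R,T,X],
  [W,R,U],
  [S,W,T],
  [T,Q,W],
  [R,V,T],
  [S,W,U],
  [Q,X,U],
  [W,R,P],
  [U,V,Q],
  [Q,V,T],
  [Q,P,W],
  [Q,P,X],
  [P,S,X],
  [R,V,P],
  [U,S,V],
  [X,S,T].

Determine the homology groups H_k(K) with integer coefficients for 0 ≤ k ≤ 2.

H_0 ≅ Z,  H_1 ≅ Z^2,  H_2 ≅ Z.

Take the total order P < Q < R < S < T < U < V < W < X on the vertex set. Then K (dimension 2) consists of the simplices:

  0-simplices (9): P, Q, R, S, T, U, V, W, X
  1-simplices (27): PQ, PR, PS, PV, PW, PX, QT, QU, QV, QW, QX, RT, RU, RV, RW, RX, ST, SU, SV, SW, SX, TV, TW, TX, UV, UW, UX
  2-simplices (18): PQW, PQX, PRV, PRW, PSV, PSX, QTV, QTW, QUV, QUX, RTV, RTX, RUW, RUX, STW, STX, SUV, SUW

giving chain groups C_0 ≅ Z^9, C_1 ≅ Z^27, C_2 ≅ Z^18.

Boundary ∂_1: C_1 → C_0 maps an edge to its endpoints' difference, ∂[p,q] = q − p. For instance
  ∂QU = U − Q.
The resulting 9×27 matrix has rank 8, and its Smith normal form has invariant factors (1,1,1,1,1,1,1,1).

∂_2: C_2 → C_1 acts by ∂[p,q,r] = [q,r] − [p,r] + [p,q]. For instance
  ∂PQX = QX − PX + PQ,
  ∂QTW = TW − QW + QT.
This gives a 27×18 integer matrix of rank 17; reducing to Smith normal form yields diagonal entries (1,1,1,1,1,1,1,1,1,1,1,1,1,1,1,1,1).

From H_k ≅ ker(∂_k) / im(∂_{k+1}) we obtain:

  H_0: rank C_0 − rank ∂_1 = 9 − 8 = 1, and the invariant factors of ∂_1 are all 1, so H_0 ≅ Z.
  H_1: rank ker ∂_1 − rank ∂_2 = (27 − 8) − 17 = 2, and the invariant factors of ∂_2 are all 1, so H_1 ≅ Z^2.
  H_2: rank ker ∂_2 − rank ∂_3 = (18 − 17) − 0 = 1, and there is no ∂_3, so H_2 ≅ Z.

As a check, the Euler characteristic is 9 − 27 + 18 = 0, which agrees with 1 − 2 + 1 = 0.
(K is a triangulation of the torus T^2.)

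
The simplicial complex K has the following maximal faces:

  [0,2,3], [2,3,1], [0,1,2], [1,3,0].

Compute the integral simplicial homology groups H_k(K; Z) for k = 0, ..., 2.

H_0 ≅ Z,  H_1 = 0,  H_2 ≅ Z.

Fix the vertex order 0 < 1 < 2 < 3 and write every simplex with vertices in increasing order. Then dim K = 2 and the simplices of K are:

  0-simplices (4): [0], [1], [2], [3]
  1-simplices (6): [0,1], [0,2], [0,3], [1,2], [1,3], [2,3]
  2-simplices (4): [0,1,2], [0,1,3], [0,2,3], [1,2,3]

so the chain groups are C_0 ≅ Z^4, C_1 ≅ Z^6, C_2 ≅ Z^4.

The boundary map ∂_1: C_1 → C_0 sends each edge [p,q] (with p < q) to q − p.
This gives a 4×6 integer matrix of rank 3; reducing to Smith normal form yields diagonal entries (1,1,1).

The boundary map ∂_2: C_2 → C_1 sends each 2-simplex [p,q,r] to [q,r] − [p,r] + [p,q]. For instance
  ∂[1,2,3] = [2,3] − [1,3] + [1,2],
  ∂[0,2,3] = [2,3] − [0,3] + [0,2].
This gives a 6×4 integer matrix of rank 3; reducing to Smith normal form yields diagonal entries (1,1,1).

Reading off H_k = ker ∂_k / im ∂_{k+1}:

  H_0: rank C_0 − rank ∂_1 = 4 − 3 = 1, and the invariant factors of ∂_1 are all 1, so H_0 ≅ Z.
  H_1: rank ker ∂_1 − rank ∂_2 = (6 − 3) − 3 = 0, and the invariant factors of ∂_2 are all 1, so H_1 ≅ 0.
  H_2: rank ker ∂_2 − rank ∂_3 = (4 − 3) − 0 = 1, and there is no ∂_3, so H_2 ≅ Z.

As a check, the Euler characteristic is 4 − 6 + 4 = 2, which agrees with 1 − 0 + 1 = 2.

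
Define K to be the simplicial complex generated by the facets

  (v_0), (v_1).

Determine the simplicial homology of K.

H_0 ≅ Z^2.

We work with the vertex ordering v_0 < v_1. The simplices of K, each written with vertices in increasing order, are:

  0-simplices (2): [v_0], [v_1]

Hence C_0 ≅ Z^2.

From H_k ≅ ker(∂_k) / im(∂_{k+1}) we obtain:

  H_0: rank C_0 − rank ∂_1 = 2 − 0 = 2, and there is no ∂_1, so H_0 = Z^2.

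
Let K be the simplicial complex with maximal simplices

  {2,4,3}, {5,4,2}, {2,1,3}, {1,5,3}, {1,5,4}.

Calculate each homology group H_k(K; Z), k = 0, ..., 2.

Fix the vertex order 1 < 2 < 3 < 4 < 5 and write every simplex with vertices in increasing order. Then dim K = 2 and the simplices of K are:

  0-simplices (5): [1], [2], [3], [4], [5]
  1-simplices (10): [1,2], [1,3], [1,4], [1,5], [2,3], [2,4], [2,5], [3,4], [3,5], [4,5]
  2-simplices (5): [1,2,3], [1,3,5], [1,4,5], [2,3,4], [2,4,5]

Hence C_0 ≅ Z^5, C_1 ≅ Z^10, C_2 ≅ Z^5.

The boundary map ∂_1: C_1 → C_0 is given by ∂[p,q] = [q] − [p]. For instance
  ∂[2,4] = [4] − [2].
This gives a 5×10 integer matrix of rank 4; reducing to Smith normal form yields diagonal entries (1,1,1,1).

∂_2: C_2 → C_1 acts by ∂[p,q,r] = [q,r] − [p,r] + [p,q]. For instance
  ∂[1,2,3] = [2,3] − [1,3] + [1,2],
  ∂[1,4,5] = [4,5] − [1,5] + [1,4].
The resulting 10×5 matrix has rank 5, and its Smith normal form has invariant factors (1,1,1,1,1).

Computing H_k = (kernel of ∂_k) / (image of ∂_{k+1}):

  H_0: rank C_0 − rank ∂_1 = 5 − 4 = 1, and the invariant factors of ∂_1 are all 1, so H_0 = Z.
  H_1: rank ker ∂_1 − rank ∂_2 = (10 − 4) − 5 = 1, and the invariant factors of ∂_2 are all 1, so H_1 = Z.
  H_2: rank ker ∂_2 − rank ∂_3 = (5 − 5) − 0 = 0, and there is no ∂_3, so H_2 = 0.

(K is a triangulation of the Möbius band.)

H_0 = Z,  H_1 = Z,  H_2 = 0.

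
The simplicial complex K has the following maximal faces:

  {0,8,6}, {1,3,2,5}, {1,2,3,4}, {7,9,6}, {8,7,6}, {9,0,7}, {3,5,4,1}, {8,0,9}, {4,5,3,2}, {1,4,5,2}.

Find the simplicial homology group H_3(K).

We work with the vertex ordering 0 < 1 < 2 < 3 < 4 < 5 < 6 < 7 < 8 < 9. The simplices of K, each written with vertices in increasing order, are:

  0-simplices (10): [0], [1], [2], [3], [4], [5], [6], [7], [8], [9]
  1-simplices (20): [0,6], [0,7], [0,8], [0,9], [1,2], [1,3], [1,4], [1,5], [2,3], [2,4], [2,5], [3,4], [3,5], [4,5], [6,7], [6,8], [6,9], [7,8], [7,9], [8,9]
  2-simplices (15): [0,6,8], [0,7,9], [0,8,9], [1,2,3], [1,2,4], [1,2,5], [1,3,4], [1,3,5], [1,4,5], [2,3,4], [2,3,5], [2,4,5], [3,4,5], [6,7,8], [6,7,9]
  3-simplices (5): [1,2,3,4], [1,2,3,5], [1,2,4,5], [1,3,4,5], [2,3,4,5]

so the chain groups are C_0 ≅ Z^10, C_1 ≅ Z^20, C_2 ≅ Z^15, C_3 ≅ Z^5.

The boundary map ∂_1: C_1 → C_0 sends each edge [p,q] (with p < q) to q − p. For instance
  ∂[0,9] = [9] − [0].
The resulting 10×20 matrix has rank 8, and its Smith normal form has invariant factors (1,1,1,1,1,1,1,1).

∂_2: C_2 → C_1 sends each 2-simplex [p,q,r] to [q,r] − [p,r] + [p,q]. For instance
  ∂[1,3,4] = [3,4] − [1,4] + [1,3],
  ∂[2,3,4] = [3,4] − [2,4] + [2,3].
This gives a 20×15 integer matrix of rank 11; reducing to Smith normal form yields diagonal entries (1,1,1,1,1,1,1,1,1,1,1).

∂_3: C_3 → C_2 sends each 3-simplex σ to the alternating sum Σ_i (−1)^i (σ with its i-th vertex removed). For instance
  ∂[1,2,3,4] = [2,3,4] − [1,3,4] + [1,2,4] − [1,2,3],
  ∂[1,3,4,5] = [3,4,5] − [1,4,5] + [1,3,5] − [1,3,4].
As a 15×5 matrix over Z this has rank 4, with invariant factors (1,1,1,1).

From H_k ≅ ker(∂_k) / im(∂_{k+1}) we obtain:

  H_3: rank ker ∂_3 − rank ∂_4 = (5 − 4) − 0 = 1, and there is no ∂_4, so H_3 = Z.

H_3 ≅ Z.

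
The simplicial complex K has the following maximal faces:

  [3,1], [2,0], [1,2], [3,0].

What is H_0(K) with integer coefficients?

H_0 = Z.

Fix the vertex order 0 < 1 < 2 < 3 and write every simplex with vertices in increasing order. Then dim K = 1 and the simplices of K are:

  0-simplices (4): [0], [1], [2], [3]
  1-simplices (4): [0,2], [0,3], [1,2], [1,3]

giving chain groups C_0 ≅ Z^4, C_1 ≅ Z^4.

Boundary ∂_1: C_1 → C_0 sends each edge [p,q] (with p < q) to q − p. For instance
  ∂[1,2] = [2] − [1].
The resulting 4×4 matrix has rank 3, and its Smith normal form has invariant factors (1,1,1).

Computing H_k = (kernel of ∂_k) / (image of ∂_{k+1}):

  H_0: rank C_0 − rank ∂_1 = 4 − 3 = 1, and the invariant factors of ∂_1 are all 1, so H_0 = Z.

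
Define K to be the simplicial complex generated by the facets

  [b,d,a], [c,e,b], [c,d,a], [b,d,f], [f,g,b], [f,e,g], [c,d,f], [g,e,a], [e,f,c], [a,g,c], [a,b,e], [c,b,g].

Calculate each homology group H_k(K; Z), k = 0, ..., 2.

K has 7 vertices, 18 edges, 12 triangles.
rank ∂_0 = 0, rank ∂_1 = 6 ⇒ b_0 = 7 − 0 − 6 = 1; all invariant factors of ∂_1 are 1 so no torsion. So H_0 ≅ Z.
rank ∂_1 = 6, rank ∂_2 = 12 ⇒ b_1 = 18 − 6 − 12 = 0; ∂_2 has invariant factor(s) [2] giving torsion. So H_1 ≅ Z_2.
rank ∂_2 = 12, rank ∂_3 = 0 ⇒ b_2 = 12 − 12 − 0 = 0. So H_2 ≅ 0.

H_0 ≅ Z,  H_1 ≅ Z_2,  H_2 = 0.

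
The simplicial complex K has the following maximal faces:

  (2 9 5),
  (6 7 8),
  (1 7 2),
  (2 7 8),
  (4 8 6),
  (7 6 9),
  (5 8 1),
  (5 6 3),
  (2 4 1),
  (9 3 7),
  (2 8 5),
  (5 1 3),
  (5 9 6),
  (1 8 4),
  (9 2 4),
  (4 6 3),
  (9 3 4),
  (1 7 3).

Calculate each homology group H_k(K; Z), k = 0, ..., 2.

We work with the vertex ordering 1 < 2 < 3 < 4 < 5 < 6 < 7 < 8 < 9. The simplices of K, each written with vertices in increasing order, are:

  0-simplices (9): [1], [2], [3], [4], [5], [6], [7], [8], [9]
  1-simplices (27): (27 of them)
  2-simplices (18): [1,2,4], [1,2,7], [1,3,5], [1,3,7], [1,4,8], [1,5,8], [2,4,9], [2,5,8], [2,5,9], [2,7,8], [3,4,6], [3,4,9], [3,5,6], [3,7,9], [4,6,8], [5,6,9], [6,7,8], [6,7,9]

Hence C_0 ≅ Z^9, C_1 ≅ Z^27, C_2 ≅ Z^18.

The boundary map ∂_1: C_1 → C_0 sends each edge [p,q] (with p < q) to q − p. For instance
  ∂[6,7] = [7] − [6].
The 9×27 boundary matrix has rank 8 and Smith normal form diag(1,1,1,1,1,1,1,1).

∂_2: C_2 → C_1 sends each 2-simplex [p,q,r] to [q,r] − [p,r] + [p,q]. For instance
  ∂[1,3,5] = [3,5] − [1,5] + [1,3],
  ∂[4,6,8] = [6,8] − [4,8] + [4,6].
The 27×18 boundary matrix has rank 18 and Smith normal form diag(1,1,1,1,1,1,1,1,1,1,1,1,1,1,1,1,1,2).

Computing H_k = (kernel of ∂_k) / (image of ∂_{k+1}):

  H_0: rank C_0 − rank ∂_1 = 9 − 8 = 1, and the invariant factors of ∂_1 are all 1, so H_0 ≅ Z.
  H_1: rank ker ∂_1 − rank ∂_2 = (27 − 8) − 18 = 1, and ∂_2 has invariant factor 2 > 1, so H_1 ≅ Z ⊕ Z/2.
  H_2: rank ker ∂_2 − rank ∂_3 = (18 − 18) − 0 = 0, and there is no ∂_3, so H_2 ≅ 0.

(K is a triangulation of the Klein bottle.)

H_0 = Z,  H_1 = Z ⊕ Z/2,  H_2 = 0.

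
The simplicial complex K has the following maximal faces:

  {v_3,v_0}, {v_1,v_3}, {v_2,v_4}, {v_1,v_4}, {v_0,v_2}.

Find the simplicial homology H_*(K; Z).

H_0 ≅ Z,  H_1 ≅ Z.

Fix the vertex order v_0 < v_1 < v_2 < v_3 < v_4 and write every simplex with vertices in increasing order. Then dim K = 1 and the simplices of K are:

  0-simplices (5): [v_0], [v_1], [v_2], [v_3], [v_4]
  1-simplices (5): [v_0,v_2], [v_0,v_3], [v_1,v_3], [v_1,v_4], [v_2,v_4]

giving chain groups C_0 ≅ Z^5, C_1 ≅ Z^5.

The boundary map ∂_1: C_1 → C_0 maps an edge to its endpoints' difference, ∂[p,q] = q − p. For instance
  ∂[v_0,v_3] = [v_3] − [v_0].
The 5×5 boundary matrix has rank 4 and Smith normal form diag(1,1,1,1).

Computing H_k = (kernel of ∂_k) / (image of ∂_{k+1}):

  H_0: rank C_0 − rank ∂_1 = 5 − 4 = 1, and the invariant factors of ∂_1 are all 1, so H_0 = Z.
  H_1: rank ker ∂_1 − rank ∂_2 = (5 − 4) − 0 = 1, and there is no ∂_2, so H_1 = Z.

As a check, the Euler characteristic is 5 − 5 = 0, which agrees with 1 − 1 = 0.
(K is a triangulation of the circle S^1.)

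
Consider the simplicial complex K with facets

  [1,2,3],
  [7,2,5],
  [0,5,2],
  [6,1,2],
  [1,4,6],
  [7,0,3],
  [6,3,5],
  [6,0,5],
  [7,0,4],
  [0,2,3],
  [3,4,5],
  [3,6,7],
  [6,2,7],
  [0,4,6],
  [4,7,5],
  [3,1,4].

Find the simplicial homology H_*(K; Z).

H_0 ≅ Z,  H_1 ≅ Z^2,  H_2 ≅ Z.

K has 8 vertices, 24 edges, 16 triangles.
rank ∂_0 = 0, rank ∂_1 = 7 ⇒ b_0 = 8 − 0 − 7 = 1; all invariant factors of ∂_1 are 1 so no torsion. So H_0 ≅ Z.
rank ∂_1 = 7, rank ∂_2 = 15 ⇒ b_1 = 24 − 7 − 15 = 2; all invariant factors of ∂_2 are 1 so no torsion. So H_1 ≅ Z^2.
rank ∂_2 = 15, rank ∂_3 = 0 ⇒ b_2 = 16 − 15 − 0 = 1. So H_2 ≅ Z.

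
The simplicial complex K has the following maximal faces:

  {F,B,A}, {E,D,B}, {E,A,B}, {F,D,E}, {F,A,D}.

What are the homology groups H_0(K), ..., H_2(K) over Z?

H_0 ≅ Z,  H_1 ≅ Z,  H_2 = 0.

Order the vertices as A < B < D < E < F. Listing each simplex with vertices in this order, K has dimension 2 with simplices:

  0-simplices (5): A, B, D, E, F
  1-simplices (10): AB, AD, AE, AF, BD, BE, BF, DE, DF, EF
  2-simplices (5): ABE, ABF, ADF, BDE, DEF

so the chain groups are C_0 ≅ Z^5, C_1 ≅ Z^10, C_2 ≅ Z^5.

Boundary ∂_1: C_1 → C_0 maps an edge to its endpoints' difference, ∂[p,q] = q − p. For instance
  ∂BE = E − B.
The 5×10 boundary matrix has rank 4 and Smith normal form diag(1,1,1,1).

The boundary map ∂_2: C_2 → C_1 sends each 2-simplex [p,q,r] to [q,r] − [p,r] + [p,q]. For instance
  ∂BDE = DE − BE + BD,
  ∂ABF = BF − AF + AB.
This gives a 10×5 integer matrix of rank 5; reducing to Smith normal form yields diagonal entries (1,1,1,1,1).

From H_k ≅ ker(∂_k) / im(∂_{k+1}) we obtain:

  H_0: rank C_0 − rank ∂_1 = 5 − 4 = 1, and the invariant factors of ∂_1 are all 1, so H_0 = Z.
  H_1: rank ker ∂_1 − rank ∂_2 = (10 − 4) − 5 = 1, and the invariant factors of ∂_2 are all 1, so H_1 = Z.
  H_2: rank ker ∂_2 − rank ∂_3 = (5 − 5) − 0 = 0, and there is no ∂_3, so H_2 = 0.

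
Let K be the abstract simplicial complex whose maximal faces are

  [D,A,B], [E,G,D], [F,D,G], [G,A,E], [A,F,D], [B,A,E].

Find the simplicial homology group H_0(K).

K has 6 vertices, 12 edges, 6 triangles.
rank ∂_0 = 0, rank ∂_1 = 5 ⇒ b_0 = 6 − 0 − 5 = 1; all invariant factors of ∂_1 are 1 so no torsion. So H_0 ≅ Z.

H_0 ≅ Z.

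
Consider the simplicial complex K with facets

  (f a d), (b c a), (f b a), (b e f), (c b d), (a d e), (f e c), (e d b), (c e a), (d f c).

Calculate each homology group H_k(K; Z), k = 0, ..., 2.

Take the total order a < b < c < d < e < f on the vertex set. Then K (dimension 2) consists of the simplices:

  0-simplices (6): a, b, c, d, e, f
  1-simplices (15): ab, ac, ad, ae, af, bc, bd, be, bf, cd, ce, cf, de, df, ef
  2-simplices (10): abc, abf, ace, ade, adf, bcd, bde, bef, cdf, cef

so the chain groups are C_0 ≅ Z^6, C_1 ≅ Z^15, C_2 ≅ Z^10.

∂_1: C_1 → C_0 sends each edge [p,q] (with p < q) to q − p. For instance
  ∂bd = d − b.
As a 6×15 matrix over Z this has rank 5, with invariant factors (1,1,1,1,1).

Boundary ∂_2: C_2 → C_1 maps a triangle to the signed sum of its edges. For instance
  ∂adf = df − af + ad,
  ∂cef = ef − cf + ce.
The 15×10 boundary matrix has rank 10 and Smith normal form diag(1,1,1,1,1,1,1,1,1,2).

Reading off H_k = ker ∂_k / im ∂_{k+1}:

  H_0: rank C_0 − rank ∂_1 = 6 − 5 = 1, and the invariant factors of ∂_1 are all 1, so H_0 ≅ Z.
  H_1: rank ker ∂_1 − rank ∂_2 = (15 − 5) − 10 = 0, and ∂_2 has invariant factor 2 > 1, so H_1 ≅ Z/2.
  H_2: rank ker ∂_2 − rank ∂_3 = (10 − 10) − 0 = 0, and there is no ∂_3, so H_2 ≅ 0.

As a check, the Euler characteristic is 6 − 15 + 10 = 1, which agrees with 1 − 0 + 0 = 1.

H_0 = Z,  H_1 = Z/2,  H_2 = 0.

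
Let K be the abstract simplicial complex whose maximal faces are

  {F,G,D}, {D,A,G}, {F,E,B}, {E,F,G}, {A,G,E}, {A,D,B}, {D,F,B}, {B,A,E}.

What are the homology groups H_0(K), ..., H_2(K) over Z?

Order the vertices as A < B < D < E < F < G. Listing each simplex with vertices in this order, K has dimension 2 with simplices:

  0-simplices (6): A, B, D, E, F, G
  1-simplices (12): AB, AD, AE, AG, BD, BE, BF, DF, DG, EF, EG, FG
  2-simplices (8): ABD, ABE, ADG, AEG, BDF, BEF, DFG, EFG

giving chain groups C_0 ≅ Z^6, C_1 ≅ Z^12, C_2 ≅ Z^8.

The boundary map ∂_1: C_1 → C_0 maps an edge to its endpoints' difference, ∂[p,q] = q − p.
This gives a 6×12 integer matrix of rank 5; reducing to Smith normal form yields diagonal entries (1,1,1,1,1).

The boundary map ∂_2: C_2 → C_1 maps a triangle to the signed sum of its edges. For instance
  ∂ADG = DG − AG + AD,
  ∂ABD = BD − AD + AB.
As a 12×8 matrix over Z this has rank 7, with invariant factors (1,1,1,1,1,1,1).

Reading off H_k = ker ∂_k / im ∂_{k+1}:

  H_0: rank C_0 − rank ∂_1 = 6 − 5 = 1, and the invariant factors of ∂_1 are all 1, so H_0 = Z.
  H_1: rank ker ∂_1 − rank ∂_2 = (12 − 5) − 7 = 0, and the invariant factors of ∂_2 are all 1, so H_1 = 0.
  H_2: rank ker ∂_2 − rank ∂_3 = (8 − 7) − 0 = 1, and there is no ∂_3, so H_2 = Z.

As a check, the Euler characteristic is 6 − 12 + 8 = 2, which agrees with 1 − 0 + 1 = 2.

H_0 = Z,  H_1 = 0,  H_2 = Z.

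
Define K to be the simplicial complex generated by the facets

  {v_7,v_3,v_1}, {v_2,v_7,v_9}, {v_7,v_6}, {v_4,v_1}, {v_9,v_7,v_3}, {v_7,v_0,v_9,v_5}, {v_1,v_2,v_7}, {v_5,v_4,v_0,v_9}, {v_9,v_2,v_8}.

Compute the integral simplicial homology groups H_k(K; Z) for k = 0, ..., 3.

H_0 ≅ Z,  H_1 ≅ Z,  H_2 = 0,  H_3 = 0.

Order the vertices as v_0 < v_1 < v_2 < v_3 < v_4 < v_5 < v_6 < v_7 < v_8 < v_9. Listing each simplex with vertices in this order, K has dimension 3 with simplices:

  0-simplices (10): [v_0], [v_1], [v_2], [v_3], [v_4], [v_5], [v_6], [v_7], [v_8], [v_9]
  1-simplices (20): (20 of them)
  2-simplices (12): (12 of them)
  3-simplices (2): [v_0,v_4,v_5,v_9], [v_0,v_5,v_7,v_9]

so the chain groups are C_0 ≅ Z^10, C_1 ≅ Z^20, C_2 ≅ Z^12, C_3 ≅ Z^2.

∂_1: C_1 → C_0 maps an edge to its endpoints' difference, ∂[p,q] = q − p.
The 10×20 boundary matrix has rank 9 and Smith normal form diag(1,1,1,1,1,1,1,1,1).

The boundary map ∂_2: C_2 → C_1 acts by ∂[p,q,r] = [q,r] − [p,r] + [p,q]. For instance
  ∂[v_0,v_4,v_5] = [v_4,v_5] − [v_0,v_5] + [v_0,v_4],
  ∂[v_0,v_5,v_7] = [v_5,v_7] − [v_0,v_7] + [v_0,v_5].
The 20×12 boundary matrix has rank 10 and Smith normal form diag(1,1,1,1,1,1,1,1,1,1).

The boundary map ∂_3: C_3 → C_2 sends each 3-simplex σ to the alternating sum Σ_i (−1)^i (σ with its i-th vertex removed). For instance
  ∂[v_0,v_4,v_5,v_9] = [v_4,v_5,v_9] − [v_0,v_5,v_9] + [v_0,v_4,v_9] − [v_0,v_4,v_5],
  ∂[v_0,v_5,v_7,v_9] = [v_5,v_7,v_9] − [v_0,v_7,v_9] + [v_0,v_5,v_9] − [v_0,v_5,v_7].
The resulting 12×2 matrix has rank 2, and its Smith normal form has invariant factors (1,1).

From H_k ≅ ker(∂_k) / im(∂_{k+1}) we obtain:

  H_0: rank C_0 − rank ∂_1 = 10 − 9 = 1, and the invariant factors of ∂_1 are all 1, so H_0 = Z.
  H_1: rank ker ∂_1 − rank ∂_2 = (20 − 9) − 10 = 1, and the invariant factors of ∂_2 are all 1, so H_1 = Z.
  H_2: rank ker ∂_2 − rank ∂_3 = (12 − 10) − 2 = 0, and the invariant factors of ∂_3 are all 1, so H_2 = 0.
  H_3: rank ker ∂_3 − rank ∂_4 = (2 − 2) − 0 = 0, and there is no ∂_4, so H_3 = 0.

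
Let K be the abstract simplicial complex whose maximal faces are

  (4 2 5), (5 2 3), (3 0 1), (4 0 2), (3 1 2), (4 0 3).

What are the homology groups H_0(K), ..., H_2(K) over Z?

H_0 = Z,  H_1 = Z,  H_2 = 0.

We work with the vertex ordering 0 < 1 < 2 < 3 < 4 < 5. The simplices of K, each written with vertices in increasing order, are:

  0-simplices (6): [0], [1], [2], [3], [4], [5]
  1-simplices (12): [0,1], [0,2], [0,3], [0,4], [1,2], [1,3], [2,3], [2,4], [2,5], [3,4], [3,5], [4,5]
  2-simplices (6): [0,1,3], [0,2,4], [0,3,4], [1,2,3], [2,3,5], [2,4,5]

so the chain groups are C_0 ≅ Z^6, C_1 ≅ Z^12, C_2 ≅ Z^6.

The boundary map ∂_1: C_1 → C_0 is given by ∂[p,q] = [q] − [p].
The resulting 6×12 matrix has rank 5, and its Smith normal form has invariant factors (1,1,1,1,1).

The boundary map ∂_2: C_2 → C_1 sends each 2-simplex [p,q,r] to [q,r] − [p,r] + [p,q]. For instance
  ∂[1,2,3] = [2,3] − [1,3] + [1,2],
  ∂[2,4,5] = [4,5] − [2,5] + [2,4].
The 12×6 boundary matrix has rank 6 and Smith normal form diag(1,1,1,1,1,1).

Reading off H_k = ker ∂_k / im ∂_{k+1}:

  H_0: rank C_0 − rank ∂_1 = 6 − 5 = 1, and the invariant factors of ∂_1 are all 1, so H_0 = Z.
  H_1: rank ker ∂_1 − rank ∂_2 = (12 − 5) − 6 = 1, and the invariant factors of ∂_2 are all 1, so H_1 = Z.
  H_2: rank ker ∂_2 − rank ∂_3 = (6 − 6) − 0 = 0, and there is no ∂_3, so H_2 = 0.

As a check, the Euler characteristic is 6 − 12 + 6 = 0, which agrees with 1 − 1 + 0 = 0.
(K is a triangulation of the cylinder S^1 x I.)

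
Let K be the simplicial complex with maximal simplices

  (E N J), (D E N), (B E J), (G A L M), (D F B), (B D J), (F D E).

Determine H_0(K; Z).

H_0 ≅ Z^2.

K has 10 vertices, 18 edges, 10 triangles, 1 3-simplex.
rank ∂_0 = 0, rank ∂_1 = 8 ⇒ b_0 = 10 − 0 − 8 = 2; all invariant factors of ∂_1 are 1 so no torsion. So H_0 ≅ Z^2.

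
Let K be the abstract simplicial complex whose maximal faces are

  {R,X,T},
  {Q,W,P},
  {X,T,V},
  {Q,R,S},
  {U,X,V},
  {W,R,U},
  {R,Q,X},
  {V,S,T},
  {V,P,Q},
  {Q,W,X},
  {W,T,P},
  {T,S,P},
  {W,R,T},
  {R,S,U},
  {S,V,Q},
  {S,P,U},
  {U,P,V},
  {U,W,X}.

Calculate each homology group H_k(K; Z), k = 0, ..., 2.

Take the total order P < Q < R < S < T < U < V < W < X on the vertex set. Then K (dimension 2) consists of the simplices:

  0-simplices (9): P, Q, R, S, T, U, V, W, X
  1-simplices (27): PQ, PS, PT, PU, PV, PW, QR, QS, QV, QW, QX, RS, RT, RU, RW, RX, ST, SU, SV, TV, TW, TX, UV, UW, UX, VX, WX
  2-simplices (18): PQV, PQW, PST, PSU, PTW, PUV, QRS, QRX, QSV, QWX, RSU, RTW, RTX, RUW, STV, TVX, UVX, UWX

so the chain groups are C_0 ≅ Z^9, C_1 ≅ Z^27, C_2 ≅ Z^18.

∂_1: C_1 → C_0 sends each edge [p,q] (with p < q) to q − p. For instance
  ∂SU = U − S.
As a 9×27 matrix over Z this has rank 8, with invariant factors (1,1,1,1,1,1,1,1).

The boundary map ∂_2: C_2 → C_1 maps a triangle to the signed sum of its edges. For instance
  ∂UVX = VX − UX + UV,
  ∂RSU = SU − RU + RS.
As a 27×18 matrix over Z this has rank 18, with invariant factors (1,1,1,1,1,1,1,1,1,1,1,1,1,1,1,1,1,2).

Computing H_k = (kernel of ∂_k) / (image of ∂_{k+1}):

  H_0: rank C_0 − rank ∂_1 = 9 − 8 = 1, and the invariant factors of ∂_1 are all 1, so H_0 ≅ Z.
  H_1: rank ker ∂_1 − rank ∂_2 = (27 − 8) − 18 = 1, and ∂_2 has invariant factor 2 > 1, so H_1 ≅ Z ⊕ Z/2.
  H_2: rank ker ∂_2 − rank ∂_3 = (18 − 18) − 0 = 0, and there is no ∂_3, so H_2 ≅ 0.

As a check, the Euler characteristic is 9 − 27 + 18 = 0, which agrees with 1 − 1 + 0 = 0.
(K is a triangulation of the Klein bottle.)

H_0 = Z,  H_1 = Z ⊕ Z/2,  H_2 = 0.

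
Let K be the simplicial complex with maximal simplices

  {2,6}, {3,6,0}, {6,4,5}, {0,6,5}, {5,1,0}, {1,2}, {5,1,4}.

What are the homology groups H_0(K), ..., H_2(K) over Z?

H_0 = Z,  H_1 = Z,  H_2 = 0.

Order the vertices as 0 < 1 < 2 < 3 < 4 < 5 < 6. Listing each simplex with vertices in this order, K has dimension 2 with simplices:

  0-simplices (7): [0], [1], [2], [3], [4], [5], [6]
  1-simplices (12): [0,1], [0,3], [0,5], [0,6], [1,2], [1,4], [1,5], [2,6], [3,6], [4,5], [4,6], [5,6]
  2-simplices (5): [0,1,5], [0,3,6], [0,5,6], [1,4,5], [4,5,6]

Hence C_0 ≅ Z^7, C_1 ≅ Z^12, C_2 ≅ Z^5.

The boundary map ∂_1: C_1 → C_0 is given by ∂[p,q] = [q] − [p].
As a 7×12 matrix over Z this has rank 6, with invariant factors (1,1,1,1,1,1).

The boundary map ∂_2: C_2 → C_1 maps a triangle to the signed sum of its edges. For instance
  ∂[0,5,6] = [5,6] − [0,6] + [0,5],
  ∂[4,5,6] = [5,6] − [4,6] + [4,5].
This gives a 12×5 integer matrix of rank 5; reducing to Smith normal form yields diagonal entries (1,1,1,1,1).

Now H_k = ker ∂_k / im ∂_{k+1}, so:

  H_0: rank C_0 − rank ∂_1 = 7 − 6 = 1, and the invariant factors of ∂_1 are all 1, so H_0 = Z.
  H_1: rank ker ∂_1 − rank ∂_2 = (12 − 6) − 5 = 1, and the invariant factors of ∂_2 are all 1, so H_1 = Z.
  H_2: rank ker ∂_2 − rank ∂_3 = (5 − 5) − 0 = 0, and there is no ∂_3, so H_2 = 0.

As a check, the Euler characteristic is 7 − 12 + 5 = 0, which agrees with 1 − 1 + 0 = 0.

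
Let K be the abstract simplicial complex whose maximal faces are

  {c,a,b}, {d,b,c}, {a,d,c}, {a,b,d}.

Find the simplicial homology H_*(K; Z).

H_0 ≅ Z,  H_1 = 0,  H_2 ≅ Z.

Order the vertices as a < b < c < d. Listing each simplex with vertices in this order, K has dimension 2 with simplices:

  0-simplices (4): a, b, c, d
  1-simplices (6): ab, ac, ad, bc, bd, cd
  2-simplices (4): abc, abd, acd, bcd

giving chain groups C_0 ≅ Z^4, C_1 ≅ Z^6, C_2 ≅ Z^4.

The boundary map ∂_1: C_1 → C_0 sends each edge [p,q] (with p < q) to q − p.
As a 4×6 matrix over Z this has rank 3, with invariant factors (1,1,1).

The boundary map ∂_2: C_2 → C_1 acts by ∂[p,q,r] = [q,r] − [p,r] + [p,q]. For instance
  ∂bcd = cd − bd + bc,
  ∂abc = bc − ac + ab.
The 6×4 boundary matrix has rank 3 and Smith normal form diag(1,1,1).

Now H_k = ker ∂_k / im ∂_{k+1}, so:

  H_0: rank C_0 − rank ∂_1 = 4 − 3 = 1, and the invariant factors of ∂_1 are all 1, so H_0 = Z.
  H_1: rank ker ∂_1 − rank ∂_2 = (6 − 3) − 3 = 0, and the invariant factors of ∂_2 are all 1, so H_1 = 0.
  H_2: rank ker ∂_2 − rank ∂_3 = (4 − 3) − 0 = 1, and there is no ∂_3, so H_2 = Z.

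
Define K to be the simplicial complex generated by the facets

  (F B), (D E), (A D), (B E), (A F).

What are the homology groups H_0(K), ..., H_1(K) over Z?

We work with the vertex ordering A < B < D < E < F. The simplices of K, each written with vertices in increasing order, are:

  0-simplices (5): A, B, D, E, F
  1-simplices (5): AD, AF, BE, BF, DE

so the chain groups are C_0 ≅ Z^5, C_1 ≅ Z^5.

∂_1: C_1 → C_0 maps an edge to its endpoints' difference, ∂[p,q] = q − p. For instance
  ∂BF = F − B.
The 5×5 boundary matrix has rank 4 and Smith normal form diag(1,1,1,1).

Computing H_k = (kernel of ∂_k) / (image of ∂_{k+1}):

  H_0: rank C_0 − rank ∂_1 = 5 − 4 = 1, and the invariant factors of ∂_1 are all 1, so H_0 = Z.
  H_1: rank ker ∂_1 − rank ∂_2 = (5 − 4) − 0 = 1, and there is no ∂_2, so H_1 = Z.

(K is a triangulation of the circle S^1.)

H_0 = Z,  H_1 = Z.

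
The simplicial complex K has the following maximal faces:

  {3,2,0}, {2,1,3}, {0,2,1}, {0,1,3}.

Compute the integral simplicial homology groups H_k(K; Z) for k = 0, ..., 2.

Take the total order 0 < 1 < 2 < 3 on the vertex set. Then K (dimension 2) consists of the simplices:

  0-simplices (4): [0], [1], [2], [3]
  1-simplices (6): [0,1], [0,2], [0,3], [1,2], [1,3], [2,3]
  2-simplices (4): [0,1,2], [0,1,3], [0,2,3], [1,2,3]

giving chain groups C_0 ≅ Z^4, C_1 ≅ Z^6, C_2 ≅ Z^4.

∂_1: C_1 → C_0 is given by ∂[p,q] = [q] − [p].
This gives a 4×6 integer matrix of rank 3; reducing to Smith normal form yields diagonal entries (1,1,1).

The boundary map ∂_2: C_2 → C_1 maps a triangle to the signed sum of its edges. For instance
  ∂[0,2,3] = [2,3] − [0,3] + [0,2],
  ∂[0,1,2] = [1,2] − [0,2] + [0,1].
The 6×4 boundary matrix has rank 3 and Smith normal form diag(1,1,1).

From H_k ≅ ker(∂_k) / im(∂_{k+1}) we obtain:

  H_0: rank C_0 − rank ∂_1 = 4 − 3 = 1, and the invariant factors of ∂_1 are all 1, so H_0 ≅ Z.
  H_1: rank ker ∂_1 − rank ∂_2 = (6 − 3) − 3 = 0, and the invariant factors of ∂_2 are all 1, so H_1 ≅ 0.
  H_2: rank ker ∂_2 − rank ∂_3 = (4 − 3) − 0 = 1, and there is no ∂_3, so H_2 ≅ Z.

H_0 = Z,  H_1 = 0,  H_2 = Z.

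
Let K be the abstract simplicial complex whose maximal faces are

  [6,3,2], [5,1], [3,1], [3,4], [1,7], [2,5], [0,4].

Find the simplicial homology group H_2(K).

Fix the vertex order 0 < 1 < 2 < 3 < 4 < 5 < 6 < 7 and write every simplex with vertices in increasing order. Then dim K = 2 and the simplices of K are:

  0-simplices (8): [0], [1], [2], [3], [4], [5], [6], [7]
  1-simplices (9): [0,4], [1,3], [1,5], [1,7], [2,3], [2,5], [2,6], [3,4], [3,6]
  2-simplices (1): [2,3,6]

Hence C_0 ≅ Z^8, C_1 ≅ Z^9, C_2 ≅ Z^1.

∂_1: C_1 → C_0 maps an edge to its endpoints' difference, ∂[p,q] = q − p. For instance
  ∂[2,5] = [5] − [2].
This gives a 8×9 integer matrix of rank 7; reducing to Smith normal form yields diagonal entries (1,1,1,1,1,1,1).

∂_2: C_2 → C_1 maps a triangle to the signed sum of its edges. For instance
  ∂[2,3,6] = [3,6] − [2,6] + [2,3].
The resulting 9×1 matrix has rank 1, and its Smith normal form has invariant factors (1).

Computing H_k = (kernel of ∂_k) / (image of ∂_{k+1}):

  H_2: rank ker ∂_2 − rank ∂_3 = (1 − 1) − 0 = 0, and there is no ∂_3, so H_2 = 0.

H_2 = 0.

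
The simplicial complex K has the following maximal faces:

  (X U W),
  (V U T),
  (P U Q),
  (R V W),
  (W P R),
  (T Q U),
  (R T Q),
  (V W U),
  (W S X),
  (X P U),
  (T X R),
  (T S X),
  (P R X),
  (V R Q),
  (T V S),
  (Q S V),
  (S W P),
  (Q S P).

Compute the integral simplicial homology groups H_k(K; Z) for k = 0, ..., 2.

H_0 ≅ Z,  H_1 ≅ Z × Z/2,  H_2 = 0.

K has 9 vertices, 27 edges, 18 triangles.
rank ∂_0 = 0, rank ∂_1 = 8 ⇒ b_0 = 9 − 0 − 8 = 1; all invariant factors of ∂_1 are 1 so no torsion. So H_0 ≅ Z.
rank ∂_1 = 8, rank ∂_2 = 18 ⇒ b_1 = 27 − 8 − 18 = 1; ∂_2 has invariant factor(s) [2] giving torsion. So H_1 ≅ Z × Z/2.
rank ∂_2 = 18, rank ∂_3 = 0 ⇒ b_2 = 18 − 18 − 0 = 0. So H_2 ≅ 0.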